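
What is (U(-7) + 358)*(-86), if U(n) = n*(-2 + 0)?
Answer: -31992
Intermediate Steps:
U(n) = -2*n (U(n) = n*(-2) = -2*n)
(U(-7) + 358)*(-86) = (-2*(-7) + 358)*(-86) = (14 + 358)*(-86) = 372*(-86) = -31992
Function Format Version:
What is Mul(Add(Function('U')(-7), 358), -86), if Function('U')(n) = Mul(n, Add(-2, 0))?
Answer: -31992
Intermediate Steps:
Function('U')(n) = Mul(-2, n) (Function('U')(n) = Mul(n, -2) = Mul(-2, n))
Mul(Add(Function('U')(-7), 358), -86) = Mul(Add(Mul(-2, -7), 358), -86) = Mul(Add(14, 358), -86) = Mul(372, -86) = -31992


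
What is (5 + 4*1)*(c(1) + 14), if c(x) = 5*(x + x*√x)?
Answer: 216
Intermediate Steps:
c(x) = 5*x + 5*x^(3/2) (c(x) = 5*(x + x^(3/2)) = 5*x + 5*x^(3/2))
(5 + 4*1)*(c(1) + 14) = (5 + 4*1)*((5*1 + 5*1^(3/2)) + 14) = (5 + 4)*((5 + 5*1) + 14) = 9*((5 + 5) + 14) = 9*(10 + 14) = 9*24 = 216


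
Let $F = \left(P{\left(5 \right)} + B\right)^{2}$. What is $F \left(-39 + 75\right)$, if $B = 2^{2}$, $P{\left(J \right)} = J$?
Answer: $2916$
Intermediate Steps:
$B = 4$
$F = 81$ ($F = \left(5 + 4\right)^{2} = 9^{2} = 81$)
$F \left(-39 + 75\right) = 81 \left(-39 + 75\right) = 81 \cdot 36 = 2916$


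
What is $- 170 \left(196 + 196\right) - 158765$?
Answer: $-225405$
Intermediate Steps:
$- 170 \left(196 + 196\right) - 158765 = \left(-170\right) 392 - 158765 = -66640 - 158765 = -225405$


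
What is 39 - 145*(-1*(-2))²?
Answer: -541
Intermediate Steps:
39 - 145*(-1*(-2))² = 39 - 145*2² = 39 - 145*4 = 39 - 580 = -541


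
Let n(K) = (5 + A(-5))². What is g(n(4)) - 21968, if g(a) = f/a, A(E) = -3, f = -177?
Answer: -88049/4 ≈ -22012.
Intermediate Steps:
n(K) = 4 (n(K) = (5 - 3)² = 2² = 4)
g(a) = -177/a
g(n(4)) - 21968 = -177/4 - 21968 = -88049/4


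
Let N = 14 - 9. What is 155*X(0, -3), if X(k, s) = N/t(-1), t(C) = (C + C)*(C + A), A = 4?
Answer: -775/6 ≈ -129.17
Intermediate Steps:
N = 5
t(C) = 2*C*(4 + C) (t(C) = (C + C)*(C + 4) = (2*C)*(4 + C) = 2*C*(4 + C))
X(k, s) = -5/6 (X(k, s) = 5/((2*(-1)*(4 - 1))) = 5/((2*(-1)*3)) = 5/(-6) = 5*(-1/6) = -5/6)
155*X(0, -3) = 155*(-5/6) = -775/6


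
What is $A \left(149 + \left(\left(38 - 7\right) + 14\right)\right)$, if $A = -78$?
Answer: $-15132$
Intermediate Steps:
$A \left(149 + \left(\left(38 - 7\right) + 14\right)\right) = - 78 \left(149 + \left(\left(38 - 7\right) + 14\right)\right) = - 78 \left(149 + \left(31 + 14\right)\right) = - 78 \left(149 + 45\right) = \left(-78\right) 194 = -15132$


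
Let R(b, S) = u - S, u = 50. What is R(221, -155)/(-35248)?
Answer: -205/35248 ≈ -0.0058159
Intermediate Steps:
R(b, S) = 50 - S
R(221, -155)/(-35248) = (50 - 1*(-155))/(-35248) = (50 + 155)*(-1/35248) = 205*(-1/35248) = -205/35248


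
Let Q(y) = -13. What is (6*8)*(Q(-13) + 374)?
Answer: 17328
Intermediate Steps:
(6*8)*(Q(-13) + 374) = (6*8)*(-13 + 374) = 48*361 = 17328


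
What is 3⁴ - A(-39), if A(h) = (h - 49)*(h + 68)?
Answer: 2633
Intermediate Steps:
A(h) = (-49 + h)*(68 + h)
3⁴ - A(-39) = 3⁴ - (-3332 + (-39)² + 19*(-39)) = 81 - (-3332 + 1521 - 741) = 81 - 1*(-2552) = 81 + 2552 = 2633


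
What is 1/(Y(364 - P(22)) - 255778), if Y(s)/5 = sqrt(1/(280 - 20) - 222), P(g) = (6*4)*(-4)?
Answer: -13300456/3401964323363 - 2*I*sqrt(3751735)/3401964323363 ≈ -3.9096e-6 - 1.1387e-9*I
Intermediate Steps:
P(g) = -96 (P(g) = 24*(-4) = -96)
Y(s) = I*sqrt(3751735)/26 (Y(s) = 5*sqrt(1/(280 - 20) - 222) = 5*sqrt(1/260 - 222) = 5*sqrt(-57719/260) = 5*(I*sqrt(3751735)/130) = I*sqrt(3751735)/26)
1/(Y(364 - P(22)) - 255778) = 1/(I*sqrt(3751735)/26 - 255778) = 1/(-255778 + I*sqrt(3751735)/26)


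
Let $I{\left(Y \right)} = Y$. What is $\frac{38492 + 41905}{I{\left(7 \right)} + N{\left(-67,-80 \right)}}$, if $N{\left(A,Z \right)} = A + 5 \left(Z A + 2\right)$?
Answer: $\frac{80397}{26750} \approx 3.0055$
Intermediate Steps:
$N{\left(A,Z \right)} = 10 + A + 5 A Z$ ($N{\left(A,Z \right)} = A + 5 \left(A Z + 2\right) = A + 5 \left(2 + A Z\right) = A + \left(10 + 5 A Z\right) = 10 + A + 5 A Z$)
$\frac{38492 + 41905}{I{\left(7 \right)} + N{\left(-67,-80 \right)}} = \frac{38492 + 41905}{7 + \left(10 - 67 + 5 \left(-67\right) \left(-80\right)\right)} = \frac{80397}{7 + \left(10 - 67 + 26800\right)} = \frac{80397}{7 + 26743} = \frac{80397}{26750}$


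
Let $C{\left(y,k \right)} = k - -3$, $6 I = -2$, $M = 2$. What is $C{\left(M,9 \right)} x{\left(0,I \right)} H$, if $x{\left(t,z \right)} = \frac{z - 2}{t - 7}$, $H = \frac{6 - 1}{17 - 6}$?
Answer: $\frac{20}{11} \approx 1.8182$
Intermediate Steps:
$I = - \frac{1}{3}$ ($I = \frac{1}{6} \left(-2\right) = - \frac{1}{3} \approx -0.33333$)
$H = \frac{5}{11} \approx 0.45455$
$x{\left(t,z \right)} = \frac{-2 + z}{-7 + t}$
$C{\left(y,k \right)} = 3 + k$ ($C{\left(y,k \right)} = k + 3 = 3 + k$)
$C{\left(M,9 \right)} x{\left(0,I \right)} H = \left(3 + 9\right) \frac{-2 - \frac{1}{3}}{-7 + 0} \cdot \frac{5}{11} = 12 \frac{1}{-7} \left(- \frac{7}{3}\right) \frac{5}{11} = 12 \left(\left(- \frac{1}{7}\right) \left(- \frac{7}{3}\right)\right) \frac{5}{11} = 12 \cdot \frac{1}{3} \cdot \frac{5}{11} = 4 \cdot \frac{5}{11} = \frac{20}{11}$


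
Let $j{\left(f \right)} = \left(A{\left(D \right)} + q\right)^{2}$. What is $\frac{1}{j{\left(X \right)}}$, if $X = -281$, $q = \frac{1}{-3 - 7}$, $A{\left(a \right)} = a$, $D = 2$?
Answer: $\frac{100}{361} \approx 0.27701$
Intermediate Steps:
$q = - \frac{1}{10}$ ($q = \frac{1}{-10} = - \frac{1}{10} \approx -0.1$)
$j{\left(f \right)} = \frac{361}{100}$ ($j{\left(f \right)} = \left(2 - \frac{1}{10}\right)^{2} = \left(\frac{19}{10}\right)^{2} = \frac{361}{100}$)
$\frac{1}{j{\left(X \right)}} = \frac{1}{\frac{361}{100}} = \frac{100}{361}$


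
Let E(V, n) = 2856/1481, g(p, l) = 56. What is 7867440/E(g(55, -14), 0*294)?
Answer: 69355230/17 ≈ 4.0797e+6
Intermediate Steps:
E(V, n) = 2856/1481 (E(V, n) = 2856*(1/1481) = 2856/1481)
7867440/E(g(55, -14), 0*294) = 7867440/(2856/1481) = 7867440*(1481/2856) = 69355230/17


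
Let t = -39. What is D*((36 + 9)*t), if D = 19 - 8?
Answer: -19305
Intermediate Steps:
D = 11
D*((36 + 9)*t) = 11*((36 + 9)*(-39)) = 11*(45*(-39)) = 11*(-1755) = -19305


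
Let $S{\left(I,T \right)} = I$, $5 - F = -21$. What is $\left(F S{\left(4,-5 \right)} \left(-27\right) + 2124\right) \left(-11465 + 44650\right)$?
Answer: $-22698540$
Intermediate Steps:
$F = 26$ ($F = 5 - -21 = 5 + 21 = 26$)
$\left(F S{\left(4,-5 \right)} \left(-27\right) + 2124\right) \left(-11465 + 44650\right) = \left(26 \cdot 4 \left(-27\right) + 2124\right) \left(-11465 + 44650\right) = \left(104 \left(-27\right) + 2124\right) 33185 = \left(-2808 + 2124\right) 33185 = \left(-684\right) 33185 = -22698540$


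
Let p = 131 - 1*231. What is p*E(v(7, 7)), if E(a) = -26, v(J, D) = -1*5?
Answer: 2600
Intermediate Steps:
p = -100 (p = 131 - 231 = -100)
v(J, D) = -5
p*E(v(7, 7)) = -100*(-26) = 2600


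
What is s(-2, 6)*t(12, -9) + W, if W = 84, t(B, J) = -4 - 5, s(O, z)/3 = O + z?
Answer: -24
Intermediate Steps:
s(O, z) = 3*O + 3*z (s(O, z) = 3*(O + z) = 3*O + 3*z)
t(B, J) = -9
s(-2, 6)*t(12, -9) + W = (3*(-2) + 3*6)*(-9) + 84 = (-6 + 18)*(-9) + 84 = 12*(-9) + 84 = -108 + 84 = -24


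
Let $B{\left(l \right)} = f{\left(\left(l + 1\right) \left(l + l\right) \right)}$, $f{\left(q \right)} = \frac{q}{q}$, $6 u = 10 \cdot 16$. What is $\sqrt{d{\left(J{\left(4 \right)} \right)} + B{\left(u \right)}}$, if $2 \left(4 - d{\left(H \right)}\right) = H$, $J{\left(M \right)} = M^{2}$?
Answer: $i \sqrt{3} \approx 1.732 i$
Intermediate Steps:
$d{\left(H \right)} = 4 - \frac{H}{2}$
$u = \frac{80}{3}$ ($u = \frac{10 \cdot 16}{6} = \frac{1}{6} \cdot 160 = \frac{80}{3} \approx 26.667$)
$f{\left(q \right)} = 1$
$B{\left(l \right)} = 1$
$\sqrt{d{\left(J{\left(4 \right)} \right)} + B{\left(u \right)}} = \sqrt{\left(4 - \frac{4^{2}}{2}\right) + 1} = \sqrt{\left(4 - 8\right) + 1} = \sqrt{-4 + 1} = \sqrt{-3} = i \sqrt{3}$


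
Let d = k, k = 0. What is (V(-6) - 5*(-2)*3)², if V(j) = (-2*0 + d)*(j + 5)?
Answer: 900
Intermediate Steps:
d = 0
V(j) = 0 (V(j) = (-2*0 + 0)*(j + 5) = (0 + 0)*(5 + j) = 0*(5 + j) = 0)
(V(-6) - 5*(-2)*3)² = (0 - 5*(-2)*3)² = (0 + 10*3)² = (0 + 30)² = 30² = 900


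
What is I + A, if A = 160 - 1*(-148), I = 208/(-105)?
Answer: 32132/105 ≈ 306.02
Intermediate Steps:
I = -208/105 (I = 208*(-1/105) = -208/105 ≈ -1.9810)
A = 308 (A = 160 + 148 = 308)
I + A = -208/105 + 308 = 32132/105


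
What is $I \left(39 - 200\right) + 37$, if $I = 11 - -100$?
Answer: $-17834$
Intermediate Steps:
$I = 111$ ($I = 11 + 100 = 111$)
$I \left(39 - 200\right) + 37 = 111 \left(39 - 200\right) + 37 = 111 \left(-161\right) + 37 = -17871 + 37 = -17834$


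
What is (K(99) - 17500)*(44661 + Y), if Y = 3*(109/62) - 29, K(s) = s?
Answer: -48157458911/62 ≈ -7.7673e+8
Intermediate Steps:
Y = -1471/62 (Y = 3*(109*(1/62)) - 29 = 3*(109/62) - 29 = 327/62 - 29 = -1471/62 ≈ -23.726)
(K(99) - 17500)*(44661 + Y) = (99 - 17500)*(44661 - 1471/62) = -17401*2767511/62 = -48157458911/62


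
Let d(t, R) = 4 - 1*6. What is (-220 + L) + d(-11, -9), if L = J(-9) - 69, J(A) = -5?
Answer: -296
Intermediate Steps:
d(t, R) = -2 (d(t, R) = 4 - 6 = -2)
L = -74 (L = -5 - 69 = -74)
(-220 + L) + d(-11, -9) = (-220 - 74) - 2 = -294 - 2 = -296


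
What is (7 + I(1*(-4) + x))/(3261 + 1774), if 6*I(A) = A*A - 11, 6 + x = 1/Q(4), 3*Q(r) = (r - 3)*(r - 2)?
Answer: 413/120840 ≈ 0.0034177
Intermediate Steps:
Q(r) = (-3 + r)*(-2 + r)/3 (Q(r) = ((r - 3)*(r - 2))/3 = ((-3 + r)*(-2 + r))/3 = (-3 + r)*(-2 + r)/3)
x = -9/2 (x = -6 + 1/(2 - 5/3*4 + (1/3)*4**2) = -6 + 1/(2 - 20/3 + (1/3)*16) = -6 + 1/(2 - 20/3 + 16/3) = -6 + 1/(2/3) = -6 + 3/2 = -9/2 ≈ -4.5000)
I(A) = -11/6 + A**2/6 (I(A) = (A*A - 11)/6 = (A**2 - 11)/6 = (-11 + A**2)/6 = -11/6 + A**2/6)
(7 + I(1*(-4) + x))/(3261 + 1774) = (7 + (-11/6 + (1*(-4) - 9/2)**2/6))/(3261 + 1774) = (7 + (-11/6 + (-4 - 9/2)**2/6))/5035 = (7 + (-11/6 + (-17/2)**2/6))*(1/5035) = (7 + (-11/6 + (1/6)*(289/4)))*(1/5035) = (7 + (-11/6 + 289/24))*(1/5035) = (7 + 245/24)*(1/5035) = (413/24)*(1/5035) = 413/120840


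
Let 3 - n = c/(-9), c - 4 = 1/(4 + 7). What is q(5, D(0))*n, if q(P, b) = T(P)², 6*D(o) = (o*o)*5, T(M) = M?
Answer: 950/11 ≈ 86.364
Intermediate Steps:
c = 45/11 (c = 4 + 1/(4 + 7) = 4 + 1/11 = 45/11 ≈ 4.0909)
D(o) = 5*o²/6 (D(o) = ((o*o)*5)/6 = (o²*5)/6 = (5*o²)/6 = 5*o²/6)
n = 38/11 (n = 3 - 45/(11*(-9)) = 3 - 45*(-1)/(11*9) = 3 - 1*(-5/11) = 3 + 5/11 = 38/11 ≈ 3.4545)
q(P, b) = P²
q(5, D(0))*n = 5²*(38/11) = 25*(38/11) = 950/11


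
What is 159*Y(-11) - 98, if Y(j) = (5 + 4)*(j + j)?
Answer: -31580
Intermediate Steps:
Y(j) = 18*j (Y(j) = 9*(2*j) = 18*j)
159*Y(-11) - 98 = 159*(18*(-11)) - 98 = 159*(-198) - 98 = -31482 - 98 = -31580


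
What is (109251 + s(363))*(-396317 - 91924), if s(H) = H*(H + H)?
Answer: -182010874149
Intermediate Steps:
s(H) = 2*H**2 (s(H) = H*(2*H) = 2*H**2)
(109251 + s(363))*(-396317 - 91924) = (109251 + 2*363**2)*(-396317 - 91924) = (109251 + 2*131769)*(-488241) = (109251 + 263538)*(-488241) = 372789*(-488241) = -182010874149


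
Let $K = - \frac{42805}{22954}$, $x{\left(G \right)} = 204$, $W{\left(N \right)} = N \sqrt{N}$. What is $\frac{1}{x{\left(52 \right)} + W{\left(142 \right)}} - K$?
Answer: $\frac{7548561709}{4048041193} + \frac{71 \sqrt{142}}{1410836} \approx 1.8653$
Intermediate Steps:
$W{\left(N \right)} = N^{\frac{3}{2}}$
$K = - \frac{42805}{22954}$ ($K = \left(-42805\right) \frac{1}{22954} = - \frac{42805}{22954} \approx -1.8648$)
$\frac{1}{x{\left(52 \right)} + W{\left(142 \right)}} - K = \frac{1}{204 + 142^{\frac{3}{2}}} - - \frac{42805}{22954} = \frac{1}{204 + 142 \sqrt{142}} + \frac{42805}{22954} = \frac{42805}{22954} + \frac{1}{204 + 142 \sqrt{142}}$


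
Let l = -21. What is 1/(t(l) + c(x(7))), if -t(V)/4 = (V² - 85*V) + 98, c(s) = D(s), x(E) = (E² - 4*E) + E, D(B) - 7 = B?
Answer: -1/9261 ≈ -0.00010798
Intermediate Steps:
D(B) = 7 + B
x(E) = E² - 3*E
c(s) = 7 + s
t(V) = -392 - 4*V² + 340*V (t(V) = -4*((V² - 85*V) + 98) = -4*(98 + V² - 85*V) = -392 - 4*V² + 340*V)
1/(t(l) + c(x(7))) = 1/((-392 - 4*(-21)² + 340*(-21)) + (7 + 7*(-3 + 7))) = 1/((-392 - 4*441 - 7140) + (7 + 7*4)) = 1/((-392 - 1764 - 7140) + (7 + 28)) = 1/(-9296 + 35) = 1/(-9261) = -1/9261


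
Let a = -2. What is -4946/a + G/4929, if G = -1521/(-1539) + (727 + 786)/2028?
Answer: 1409048048017/569772684 ≈ 2473.0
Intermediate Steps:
G = 200485/115596 (G = -1521*(-1/1539) + 1513*(1/2028) = 169/171 + 1513/2028 = 200485/115596 ≈ 1.7344)
-4946/a + G/4929 = -4946/(-2) + (200485/115596)/4929 = -4946*(-½) + (200485/115596)*(1/4929) = 2473 + 200485/569772684 = 1409048048017/569772684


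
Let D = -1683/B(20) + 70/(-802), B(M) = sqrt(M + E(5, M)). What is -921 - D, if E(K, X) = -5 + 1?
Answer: -802261/1604 ≈ -500.16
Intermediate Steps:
E(K, X) = -4
B(M) = sqrt(-4 + M) (B(M) = sqrt(M - 4) = sqrt(-4 + M))
D = -675023/1604 (D = -1683/sqrt(-4 + 20) + 70/(-802) = -1683/(sqrt(16)) + 70*(-1/802) = -1683/4 - 35/401 = -675023/1604 ≈ -420.84)
-921 - D = -921 - 1*(-675023/1604) = -921 + 675023/1604 = -802261/1604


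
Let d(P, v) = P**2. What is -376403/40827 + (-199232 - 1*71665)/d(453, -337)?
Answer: -9811243894/930896427 ≈ -10.540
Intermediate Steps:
-376403/40827 + (-199232 - 1*71665)/d(453, -337) = -376403/40827 + (-199232 - 1*71665)/(453**2) = -376403*1/40827 + (-199232 - 71665)/205209 = -376403/40827 - 270897*1/205209 = -376403/40827 - 90299/68403 = -9811243894/930896427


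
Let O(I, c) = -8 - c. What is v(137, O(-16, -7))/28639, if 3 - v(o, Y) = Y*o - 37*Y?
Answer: 103/28639 ≈ 0.0035965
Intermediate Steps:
v(o, Y) = 3 + 37*Y - Y*o (v(o, Y) = 3 - (Y*o - 37*Y) = 3 - (-37*Y + Y*o) = 3 + (37*Y - Y*o) = 3 + 37*Y - Y*o)
v(137, O(-16, -7))/28639 = (3 + 37*(-8 - 1*(-7)) - 1*(-8 - 1*(-7))*137)/28639 = (3 + 37*(-8 + 7) - 1*(-8 + 7)*137)*(1/28639) = (3 + 37*(-1) - 1*(-1)*137)*(1/28639) = (3 - 37 + 137)*(1/28639) = 103*(1/28639) = 103/28639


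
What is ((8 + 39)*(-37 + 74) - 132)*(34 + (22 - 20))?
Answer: 57852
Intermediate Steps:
((8 + 39)*(-37 + 74) - 132)*(34 + (22 - 20)) = (47*37 - 132)*(34 + 2) = (1739 - 132)*36 = 1607*36 = 57852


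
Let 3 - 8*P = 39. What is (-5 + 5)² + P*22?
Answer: -99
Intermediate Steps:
P = -9/2 (P = 3/8 - ⅛*39 = 3/8 - 39/8 = -9/2 ≈ -4.5000)
(-5 + 5)² + P*22 = (-5 + 5)² - 9/2*22 = 0² - 99 = 0 - 99 = -99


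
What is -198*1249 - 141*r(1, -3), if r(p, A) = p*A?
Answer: -246879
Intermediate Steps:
r(p, A) = A*p
-198*1249 - 141*r(1, -3) = -198*1249 - (-423) = -247302 - 141*(-3) = -247302 + 423 = -246879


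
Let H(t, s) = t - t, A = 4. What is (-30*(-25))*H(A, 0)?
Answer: 0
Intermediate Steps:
H(t, s) = 0
(-30*(-25))*H(A, 0) = -30*(-25)*0 = 750*0 = 0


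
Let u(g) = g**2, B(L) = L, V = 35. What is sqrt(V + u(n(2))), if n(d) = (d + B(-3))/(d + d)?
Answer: sqrt(561)/4 ≈ 5.9214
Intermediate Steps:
n(d) = (-3 + d)/(2*d) (n(d) = (d - 3)/(d + d) = (-3 + d)/((2*d)) = (-3 + d)*(1/(2*d)) = (-3 + d)/(2*d))
sqrt(V + u(n(2))) = sqrt(35 + ((1/2)*(-3 + 2)/2)**2) = sqrt(35 + ((1/2)*(1/2)*(-1))**2) = sqrt(35 + (-1/4)**2) = sqrt(35 + 1/16) = sqrt(561/16) = sqrt(561)/4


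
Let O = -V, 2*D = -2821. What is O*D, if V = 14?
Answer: 19747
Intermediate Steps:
D = -2821/2 (D = (½)*(-2821) = -2821/2 ≈ -1410.5)
O = -14 (O = -1*14 = -14)
O*D = -14*(-2821/2) = 19747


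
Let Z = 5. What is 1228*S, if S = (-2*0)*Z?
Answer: 0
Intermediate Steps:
S = 0 (S = -2*0*5 = 0*5 = 0)
1228*S = 1228*0 = 0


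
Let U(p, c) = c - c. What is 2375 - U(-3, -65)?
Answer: 2375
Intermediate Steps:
U(p, c) = 0
2375 - U(-3, -65) = 2375 - 1*0 = 2375 + 0 = 2375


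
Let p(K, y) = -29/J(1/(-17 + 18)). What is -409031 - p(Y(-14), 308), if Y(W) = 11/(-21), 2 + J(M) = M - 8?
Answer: -3681308/9 ≈ -4.0903e+5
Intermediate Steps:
J(M) = -10 + M (J(M) = -2 + (M - 8) = -2 + (-8 + M) = -10 + M)
Y(W) = -11/21 (Y(W) = 11*(-1/21) = -11/21)
p(K, y) = 29/9 (p(K, y) = -29/(-10 + 1/(-17 + 18)) = -29/(-10 + 1/1) = -29/(-10 + 1) = -29/(-9) = -29*(-⅑) = 29/9)
-409031 - p(Y(-14), 308) = -409031 - 1*29/9 = -409031 - 29/9 = -3681308/9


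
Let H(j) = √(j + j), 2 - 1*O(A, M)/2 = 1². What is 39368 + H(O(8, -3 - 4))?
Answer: 39370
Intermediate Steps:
O(A, M) = 2 (O(A, M) = 4 - 2*1² = 4 - 2*1 = 4 - 2 = 2)
H(j) = √2*√j (H(j) = √(2*j) = √2*√j)
39368 + H(O(8, -3 - 4)) = 39368 + √2*√2 = 39368 + 2 = 39370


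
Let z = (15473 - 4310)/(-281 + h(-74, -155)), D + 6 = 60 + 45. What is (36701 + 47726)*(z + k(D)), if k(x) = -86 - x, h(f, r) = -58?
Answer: -2079099302/113 ≈ -1.8399e+7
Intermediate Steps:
D = 99 (D = -6 + (60 + 45) = -6 + 105 = 99)
z = -3721/113 (z = (15473 - 4310)/(-281 - 58) = 11163/(-339) = 11163*(-1/339) = -3721/113 ≈ -32.929)
(36701 + 47726)*(z + k(D)) = (36701 + 47726)*(-3721/113 + (-86 - 1*99)) = 84427*(-3721/113 + (-86 - 99)) = 84427*(-3721/113 - 185) = 84427*(-24626/113) = -2079099302/113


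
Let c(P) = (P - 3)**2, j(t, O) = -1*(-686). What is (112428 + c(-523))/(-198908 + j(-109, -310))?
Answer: -194552/99111 ≈ -1.9630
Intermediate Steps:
j(t, O) = 686
c(P) = (-3 + P)**2
(112428 + c(-523))/(-198908 + j(-109, -310)) = (112428 + (-3 - 523)**2)/(-198908 + 686) = (112428 + (-526)**2)/(-198222) = (112428 + 276676)*(-1/198222) = 389104*(-1/198222) = -194552/99111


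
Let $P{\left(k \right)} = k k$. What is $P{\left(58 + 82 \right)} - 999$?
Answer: $18601$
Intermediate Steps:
$P{\left(k \right)} = k^{2}$
$P{\left(58 + 82 \right)} - 999 = \left(58 + 82\right)^{2} - 999 = 140^{2} - 999 = 19600 - 999 = 18601$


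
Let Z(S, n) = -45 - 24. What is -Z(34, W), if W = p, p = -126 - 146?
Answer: 69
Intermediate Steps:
p = -272
W = -272
Z(S, n) = -69
-Z(34, W) = -1*(-69) = 69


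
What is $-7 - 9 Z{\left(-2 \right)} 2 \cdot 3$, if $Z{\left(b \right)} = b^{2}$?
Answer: $-223$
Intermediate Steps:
$-7 - 9 Z{\left(-2 \right)} 2 \cdot 3 = -7 - 9 \left(-2\right)^{2} \cdot 2 \cdot 3 = -7 - 9 \cdot 4 \cdot 2 \cdot 3 = -7 - 9 \cdot 8 \cdot 3 = -7 - 216 = -223$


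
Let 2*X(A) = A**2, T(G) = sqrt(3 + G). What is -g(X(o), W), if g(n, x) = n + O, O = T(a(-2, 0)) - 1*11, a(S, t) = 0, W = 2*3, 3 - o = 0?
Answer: 13/2 - sqrt(3) ≈ 4.7680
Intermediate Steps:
o = 3 (o = 3 - 1*0 = 3 + 0 = 3)
W = 6
O = -11 + sqrt(3) (O = sqrt(3 + 0) - 1*11 = sqrt(3) - 11 = -11 + sqrt(3) ≈ -9.2679)
X(A) = A**2/2
g(n, x) = -11 + n + sqrt(3) (g(n, x) = n + (-11 + sqrt(3)) = -11 + n + sqrt(3))
-g(X(o), W) = -(-11 + (1/2)*3**2 + sqrt(3)) = -(-11 + (1/2)*9 + sqrt(3)) = -(-11 + 9/2 + sqrt(3)) = -(-13/2 + sqrt(3)) = 13/2 - sqrt(3)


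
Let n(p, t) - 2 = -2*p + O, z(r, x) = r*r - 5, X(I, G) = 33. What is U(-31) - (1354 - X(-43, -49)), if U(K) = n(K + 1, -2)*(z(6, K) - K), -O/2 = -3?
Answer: 2895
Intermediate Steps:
O = 6 (O = -2*(-3) = 6)
z(r, x) = -5 + r² (z(r, x) = r² - 5 = -5 + r²)
n(p, t) = 8 - 2*p (n(p, t) = 2 + (-2*p + 6) = 2 + (6 - 2*p) = 8 - 2*p)
U(K) = (6 - 2*K)*(31 - K) (U(K) = (8 - 2*(K + 1))*((-5 + 6²) - K) = (8 - 2*(1 + K))*((-5 + 36) - K) = (8 + (-2 - 2*K))*(31 - K) = (6 - 2*K)*(31 - K))
U(-31) - (1354 - X(-43, -49)) = 2*(-31 - 31)*(-3 - 31) - (1354 - 1*33) = 2*(-62)*(-34) - (1354 - 33) = 4216 - 1*1321 = 4216 - 1321 = 2895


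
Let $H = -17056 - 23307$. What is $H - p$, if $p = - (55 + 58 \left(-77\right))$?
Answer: $-44774$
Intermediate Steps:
$p = 4411$ ($p = - (55 - 4466) = \left(-1\right) \left(-4411\right) = 4411$)
$H = -40363$
$H - p = -40363 - 4411 = -44774$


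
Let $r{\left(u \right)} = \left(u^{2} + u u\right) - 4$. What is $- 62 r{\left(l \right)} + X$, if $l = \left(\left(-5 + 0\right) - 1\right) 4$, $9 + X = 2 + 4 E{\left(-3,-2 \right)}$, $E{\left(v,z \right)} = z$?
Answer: $-71191$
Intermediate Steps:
$X = -15$ ($X = -9 + \left(2 + 4 \left(-2\right)\right) = -9 + \left(2 - 8\right) = -9 - 6 = -15$)
$l = -24$ ($l = \left(-5 - 1\right) 4 = \left(-6\right) 4 = -24$)
$r{\left(u \right)} = -4 + 2 u^{2}$ ($r{\left(u \right)} = \left(u^{2} + u^{2}\right) - 4 = 2 u^{2} - 4 = -4 + 2 u^{2}$)
$- 62 r{\left(l \right)} + X = - 62 \left(-4 + 2 \left(-24\right)^{2}\right) - 15 = - 62 \left(-4 + 2 \cdot 576\right) - 15 = - 62 \left(-4 + 1152\right) - 15 = \left(-62\right) 1148 - 15 = -71176 - 15 = -71191$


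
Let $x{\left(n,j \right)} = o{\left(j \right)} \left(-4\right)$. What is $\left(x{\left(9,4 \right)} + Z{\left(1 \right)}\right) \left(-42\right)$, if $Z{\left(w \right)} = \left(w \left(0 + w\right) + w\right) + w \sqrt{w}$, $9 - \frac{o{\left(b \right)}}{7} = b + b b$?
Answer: $-13062$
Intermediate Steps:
$o{\left(b \right)} = 63 - 7 b - 7 b^{2}$ ($o{\left(b \right)} = 63 - 7 \left(b + b b\right) = 63 - 7 \left(b + b^{2}\right) = 63 - \left(7 b + 7 b^{2}\right) = 63 - 7 b - 7 b^{2}$)
$x{\left(n,j \right)} = -252 + 28 j + 28 j^{2}$ ($x{\left(n,j \right)} = \left(63 - 7 j - 7 j^{2}\right) \left(-4\right) = -252 + 28 j + 28 j^{2}$)
$Z{\left(w \right)} = w + w^{2} + w^{\frac{3}{2}}$ ($Z{\left(w \right)} = \left(w w + w\right) + w^{\frac{3}{2}} = \left(w^{2} + w\right) + w^{\frac{3}{2}} = \left(w + w^{2}\right) + w^{\frac{3}{2}} = w + w^{2} + w^{\frac{3}{2}}$)
$\left(x{\left(9,4 \right)} + Z{\left(1 \right)}\right) \left(-42\right) = \left(\left(-252 + 28 \cdot 4 + 28 \cdot 4^{2}\right) + \left(1 + 1^{2} + 1^{\frac{3}{2}}\right)\right) \left(-42\right) = \left(\left(-252 + 112 + 28 \cdot 16\right) + \left(1 + 1 + 1\right)\right) \left(-42\right) = \left(\left(-252 + 112 + 448\right) + 3\right) \left(-42\right) = \left(308 + 3\right) \left(-42\right) = 311 \left(-42\right) = -13062$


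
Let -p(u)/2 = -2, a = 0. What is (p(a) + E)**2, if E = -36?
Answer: 1024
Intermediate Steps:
p(u) = 4 (p(u) = -2*(-2) = 4)
(p(a) + E)**2 = (4 - 36)**2 = (-32)**2 = 1024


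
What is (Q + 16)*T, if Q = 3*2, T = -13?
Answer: -286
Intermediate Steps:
Q = 6
(Q + 16)*T = (6 + 16)*(-13) = 22*(-13) = -286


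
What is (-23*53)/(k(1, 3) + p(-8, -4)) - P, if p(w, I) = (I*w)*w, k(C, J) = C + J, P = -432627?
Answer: 109023223/252 ≈ 4.3263e+5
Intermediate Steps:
p(w, I) = I*w²
(-23*53)/(k(1, 3) + p(-8, -4)) - P = (-23*53)/((1 + 3) - 4*(-8)²) - 1*(-432627) = -1219/(4 - 4*64) + 432627 = -1219/(4 - 256) + 432627 = -1219/(-252) + 432627 = -1219*(-1/252) + 432627 = 1219/252 + 432627 = 109023223/252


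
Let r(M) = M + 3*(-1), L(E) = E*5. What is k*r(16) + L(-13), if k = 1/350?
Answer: -22737/350 ≈ -64.963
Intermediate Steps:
k = 1/350 ≈ 0.0028571
L(E) = 5*E
r(M) = -3 + M (r(M) = M - 3 = -3 + M)
k*r(16) + L(-13) = (-3 + 16)/350 + 5*(-13) = (1/350)*13 - 65 = 13/350 - 65 = -22737/350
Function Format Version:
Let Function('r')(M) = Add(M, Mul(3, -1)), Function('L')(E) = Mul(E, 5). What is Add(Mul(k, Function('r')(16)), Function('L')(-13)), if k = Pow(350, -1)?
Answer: Rational(-22737, 350) ≈ -64.963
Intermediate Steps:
k = Rational(1, 350) ≈ 0.0028571
Function('L')(E) = Mul(5, E)
Function('r')(M) = Add(-3, M) (Function('r')(M) = Add(M, -3) = Add(-3, M))
Add(Mul(k, Function('r')(16)), Function('L')(-13)) = Add(Mul(Rational(1, 350), Add(-3, 16)), Mul(5, -13)) = Add(Mul(Rational(1, 350), 13), -65) = Add(Rational(13, 350), -65) = Rational(-22737, 350)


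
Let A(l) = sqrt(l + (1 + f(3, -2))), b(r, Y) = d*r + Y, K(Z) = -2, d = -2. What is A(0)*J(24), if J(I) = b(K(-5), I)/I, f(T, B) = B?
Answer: 7*I/6 ≈ 1.1667*I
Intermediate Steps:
b(r, Y) = Y - 2*r (b(r, Y) = -2*r + Y = Y - 2*r)
J(I) = (4 + I)/I (J(I) = (I - 2*(-2))/I = (I + 4)/I = (4 + I)/I)
A(l) = sqrt(-1 + l) (A(l) = sqrt(l + (1 - 2)) = sqrt(l - 1) = sqrt(-1 + l))
A(0)*J(24) = sqrt(-1 + 0)*((4 + 24)/24) = sqrt(-1)*((1/24)*28) = I*(7/6) = 7*I/6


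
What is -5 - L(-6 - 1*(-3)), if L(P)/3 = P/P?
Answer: -8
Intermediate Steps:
L(P) = 3 (L(P) = 3*(P/P) = 3*1 = 3)
-5 - L(-6 - 1*(-3)) = -5 - 1*3 = -5 - 3 = -8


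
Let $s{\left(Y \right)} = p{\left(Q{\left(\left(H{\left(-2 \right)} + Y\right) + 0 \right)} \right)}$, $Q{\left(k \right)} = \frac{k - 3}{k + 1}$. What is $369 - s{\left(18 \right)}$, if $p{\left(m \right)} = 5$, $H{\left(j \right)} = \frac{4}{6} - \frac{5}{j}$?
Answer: $364$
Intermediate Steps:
$H{\left(j \right)} = \frac{2}{3} - \frac{5}{j}$ ($H{\left(j \right)} = 4 \cdot \frac{1}{6} - \frac{5}{j} = \frac{2}{3} - \frac{5}{j}$)
$Q{\left(k \right)} = \frac{-3 + k}{1 + k}$
$s{\left(Y \right)} = 5$
$369 - s{\left(18 \right)} = 369 - 5 = 364$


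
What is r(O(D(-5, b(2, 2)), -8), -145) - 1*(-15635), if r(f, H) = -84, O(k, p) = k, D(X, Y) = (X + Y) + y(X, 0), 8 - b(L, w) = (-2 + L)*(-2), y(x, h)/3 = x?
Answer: 15551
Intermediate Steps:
y(x, h) = 3*x
b(L, w) = 4 + 2*L (b(L, w) = 8 - (-2 + L)*(-2) = 8 - (4 - 2*L) = 8 + (-4 + 2*L) = 4 + 2*L)
D(X, Y) = Y + 4*X (D(X, Y) = (X + Y) + 3*X = Y + 4*X)
r(O(D(-5, b(2, 2)), -8), -145) - 1*(-15635) = -84 - 1*(-15635) = -84 + 15635 = 15551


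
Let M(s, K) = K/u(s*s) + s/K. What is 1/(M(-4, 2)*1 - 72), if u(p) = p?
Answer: -8/591 ≈ -0.013536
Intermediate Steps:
M(s, K) = K/s**2 + s/K (M(s, K) = K/((s*s)) + s/K = K/(s**2) + s/K = K/s**2 + s/K)
1/(M(-4, 2)*1 - 72) = 1/((2/(-4)**2 - 4/2)*1 - 72) = 1/((2*(1/16) - 4*1/2)*1 - 72) = 1/((1/8 - 2)*1 - 72) = 1/(-15/8*1 - 72) = 1/(-15/8 - 72) = 1/(-591/8) = -8/591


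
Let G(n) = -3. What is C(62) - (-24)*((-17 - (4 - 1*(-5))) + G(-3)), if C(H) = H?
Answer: -634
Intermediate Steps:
C(62) - (-24)*((-17 - (4 - 1*(-5))) + G(-3)) = 62 - (-24)*((-17 - (4 - 1*(-5))) - 3) = 62 - (-24)*((-17 - (4 + 5)) - 3) = 62 - (-24)*((-17 - 1*9) - 3) = 62 - (-24)*((-17 - 9) - 3) = 62 - (-24)*(-26 - 3) = 62 - (-24)*(-29) = 62 - 1*696 = 62 - 696 = -634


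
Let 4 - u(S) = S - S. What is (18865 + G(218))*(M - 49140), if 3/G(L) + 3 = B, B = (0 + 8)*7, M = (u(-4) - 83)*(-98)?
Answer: -41391707504/53 ≈ -7.8098e+8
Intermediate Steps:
u(S) = 4 (u(S) = 4 - (S - S) = 4 - 1*0 = 4 + 0 = 4)
M = 7742 (M = (4 - 83)*(-98) = -79*(-98) = 7742)
B = 56 (B = 8*7 = 56)
G(L) = 3/53 (G(L) = 3/(-3 + 56) = 3/53)
(18865 + G(218))*(M - 49140) = (18865 + 3/53)*(7742 - 49140) = (999848/53)*(-41398) = -41391707504/53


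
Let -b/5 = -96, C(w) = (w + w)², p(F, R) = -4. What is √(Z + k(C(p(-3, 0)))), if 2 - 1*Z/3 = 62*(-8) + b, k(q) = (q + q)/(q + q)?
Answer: √55 ≈ 7.4162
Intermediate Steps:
C(w) = 4*w² (C(w) = (2*w)² = 4*w²)
b = 480 (b = -5*(-96) = 480)
k(q) = 1 (k(q) = (2*q)/((2*q)) = (2*q)*(1/(2*q)) = 1)
Z = 54 (Z = 6 - 3*(62*(-8) + 480) = 6 - 3*(-496 + 480) = 6 - 3*(-16) = 6 + 48 = 54)
√(Z + k(C(p(-3, 0)))) = √(54 + 1) = √55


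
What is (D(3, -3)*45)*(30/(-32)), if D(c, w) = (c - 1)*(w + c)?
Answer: 0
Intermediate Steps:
D(c, w) = (-1 + c)*(c + w)
(D(3, -3)*45)*(30/(-32)) = ((3² - 1*3 - 1*(-3) + 3*(-3))*45)*(30/(-32)) = ((9 - 3 + 3 - 9)*45)*(30*(-1/32)) = (0*45)*(-15/16) = 0*(-15/16) = 0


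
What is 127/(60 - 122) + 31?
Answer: 1795/62 ≈ 28.952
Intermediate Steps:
127/(60 - 122) + 31 = 127/(-62) + 31 = 127*(-1/62) + 31 = -127/62 + 31 = 1795/62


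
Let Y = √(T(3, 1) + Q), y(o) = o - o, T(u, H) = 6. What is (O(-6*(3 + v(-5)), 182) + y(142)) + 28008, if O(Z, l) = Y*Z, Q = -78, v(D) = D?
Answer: 28008 + 72*I*√2 ≈ 28008.0 + 101.82*I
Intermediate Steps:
y(o) = 0
Y = 6*I*√2 (Y = √(6 - 78) = √(-72) = 6*I*√2 ≈ 8.4853*I)
O(Z, l) = 6*I*Z*√2 (O(Z, l) = (6*I*√2)*Z = 6*I*Z*√2)
(O(-6*(3 + v(-5)), 182) + y(142)) + 28008 = (6*I*(-6*(3 - 5))*√2 + 0) + 28008 = (6*I*(-6*(-2))*√2 + 0) + 28008 = (6*I*12*√2 + 0) + 28008 = (72*I*√2 + 0) + 28008 = 72*I*√2 + 28008 = 28008 + 72*I*√2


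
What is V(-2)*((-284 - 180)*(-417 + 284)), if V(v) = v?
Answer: -123424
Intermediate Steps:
V(-2)*((-284 - 180)*(-417 + 284)) = -2*(-284 - 180)*(-417 + 284) = -(-928)*(-133) = -2*61712 = -123424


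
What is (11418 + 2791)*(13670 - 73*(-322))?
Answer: 528233784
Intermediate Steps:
(11418 + 2791)*(13670 - 73*(-322)) = 14209*(13670 + 23506) = 14209*37176 = 528233784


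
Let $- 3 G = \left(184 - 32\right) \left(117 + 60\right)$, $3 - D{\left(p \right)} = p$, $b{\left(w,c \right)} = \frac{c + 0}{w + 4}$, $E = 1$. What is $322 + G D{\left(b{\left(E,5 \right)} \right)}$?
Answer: $-17614$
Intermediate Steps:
$b{\left(w,c \right)} = \frac{c}{4 + w}$
$D{\left(p \right)} = 3 - p$
$G = -8968$ ($G = - \frac{\left(184 - 32\right) \left(117 + 60\right)}{3} = - \frac{152 \cdot 177}{3} = \left(- \frac{1}{3}\right) 26904 = -8968$)
$322 + G D{\left(b{\left(E,5 \right)} \right)} = 322 - 8968 \left(3 - \frac{5}{4 + 1}\right) = 322 - 8968 \left(3 - \frac{5}{5}\right) = 322 - 8968 \left(3 - 5 \cdot \frac{1}{5}\right) = 322 - 8968 \left(3 - 1\right) = 322 - 17936 = -17614$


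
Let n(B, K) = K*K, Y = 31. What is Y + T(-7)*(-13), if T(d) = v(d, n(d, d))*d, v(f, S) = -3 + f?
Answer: -879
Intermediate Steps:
n(B, K) = K²
T(d) = d*(-3 + d) (T(d) = (-3 + d)*d = d*(-3 + d))
Y + T(-7)*(-13) = 31 - 7*(-3 - 7)*(-13) = 31 - 7*(-10)*(-13) = 31 + 70*(-13) = 31 - 910 = -879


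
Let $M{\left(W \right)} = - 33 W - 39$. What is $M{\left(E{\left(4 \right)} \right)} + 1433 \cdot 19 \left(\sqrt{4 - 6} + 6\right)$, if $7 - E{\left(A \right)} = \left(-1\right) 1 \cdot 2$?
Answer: $163026 + 27227 i \sqrt{2} \approx 1.6303 \cdot 10^{5} + 38505.0 i$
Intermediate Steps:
$E{\left(A \right)} = 9$ ($E{\left(A \right)} = 7 - \left(-1\right) 1 \cdot 2 = 7 - \left(-1\right) 2 = 7 - -2 = 7 + 2 = 9$)
$M{\left(W \right)} = -39 - 33 W$
$M{\left(E{\left(4 \right)} \right)} + 1433 \cdot 19 \left(\sqrt{4 - 6} + 6\right) = \left(-39 - 297\right) + 1433 \cdot 19 \left(\sqrt{4 - 6} + 6\right) = \left(-39 - 297\right) + 1433 \cdot 19 \left(\sqrt{-2} + 6\right) = -336 + 1433 \cdot 19 \left(i \sqrt{2} + 6\right) = -336 + 1433 \cdot 19 \left(6 + i \sqrt{2}\right) = -336 + 1433 \left(114 + 19 i \sqrt{2}\right) = -336 + \left(163362 + 27227 i \sqrt{2}\right) = 163026 + 27227 i \sqrt{2}$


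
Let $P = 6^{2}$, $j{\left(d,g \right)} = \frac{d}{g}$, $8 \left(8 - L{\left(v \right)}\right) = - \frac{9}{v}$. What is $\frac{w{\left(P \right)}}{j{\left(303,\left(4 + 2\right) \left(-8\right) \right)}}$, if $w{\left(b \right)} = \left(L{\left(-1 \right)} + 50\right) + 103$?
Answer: $- \frac{2558}{101} \approx -25.327$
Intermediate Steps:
$L{\left(v \right)} = 8 + \frac{9}{8 v}$ ($L{\left(v \right)} = 8 - \frac{\left(-9\right) \frac{1}{v}}{8} = 8 + \frac{9}{8 v}$)
$P = 36$
$w{\left(b \right)} = \frac{1279}{8}$ ($w{\left(b \right)} = \left(\left(8 + \frac{9}{8 \left(-1\right)}\right) + 50\right) + 103 = \left(\left(8 + \frac{9}{8} \left(-1\right)\right) + 50\right) + 103 = \left(\left(8 - \frac{9}{8}\right) + 50\right) + 103 = \left(\frac{55}{8} + 50\right) + 103 = \frac{455}{8} + 103 = \frac{1279}{8}$)
$\frac{w{\left(P \right)}}{j{\left(303,\left(4 + 2\right) \left(-8\right) \right)}} = \frac{1279}{8 \frac{303}{\left(4 + 2\right) \left(-8\right)}} = \frac{1279}{8 \frac{303}{6 \left(-8\right)}} = \frac{1279}{8 \frac{303}{-48}} = \frac{1279}{8 \cdot 303 \left(- \frac{1}{48}\right)} = \frac{1279}{8 \left(- \frac{101}{16}\right)} = \frac{1279}{8} \left(- \frac{16}{101}\right) = - \frac{2558}{101}$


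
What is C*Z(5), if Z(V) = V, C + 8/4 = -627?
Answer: -3145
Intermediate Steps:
C = -629 (C = -2 - 627 = -629)
C*Z(5) = -629*5 = -3145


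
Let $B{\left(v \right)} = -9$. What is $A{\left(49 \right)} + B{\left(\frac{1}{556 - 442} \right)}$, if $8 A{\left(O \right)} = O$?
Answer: $- \frac{23}{8} \approx -2.875$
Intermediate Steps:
$A{\left(O \right)} = \frac{O}{8}$
$A{\left(49 \right)} + B{\left(\frac{1}{556 - 442} \right)} = \frac{1}{8} \cdot 49 - 9 = \frac{49}{8} - 9 = - \frac{23}{8}$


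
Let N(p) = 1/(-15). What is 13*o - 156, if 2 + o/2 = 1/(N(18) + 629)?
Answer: -980941/4717 ≈ -207.96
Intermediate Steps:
N(p) = -1/15
o = -18853/4717 (o = -4 + 2/(-1/15 + 629) = -4 + 2/(9434/15) = -4 + 2*(15/9434) = -4 + 15/4717 = -18853/4717 ≈ -3.9968)
13*o - 156 = 13*(-18853/4717) - 156 = -245089/4717 - 156 = -980941/4717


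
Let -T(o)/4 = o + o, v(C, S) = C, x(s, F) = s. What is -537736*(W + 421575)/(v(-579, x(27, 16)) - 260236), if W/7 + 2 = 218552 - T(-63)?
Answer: 1047454341192/260815 ≈ 4.0161e+6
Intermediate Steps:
T(o) = -8*o (T(o) = -4*(o + o) = -8*o)
W = 1526322 (W = -14 + 7*(218552 - (-8)*(-63)) = -14 + 7*(218552 - 1*504) = -14 + 7*(218552 - 504) = -14 + 7*218048 = -14 + 1526336 = 1526322)
-537736*(W + 421575)/(v(-579, x(27, 16)) - 260236) = -537736*(1526322 + 421575)/(-579 - 260236) = -537736/((-260815/1947897)) = -537736/((-260815*1/1947897)) = -537736/(-260815/1947897) = -537736*(-1947897/260815) = 1047454341192/260815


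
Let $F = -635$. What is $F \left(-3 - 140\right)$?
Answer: $90805$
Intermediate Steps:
$F \left(-3 - 140\right) = - 635 \left(-3 - 140\right) = \left(-635\right) \left(-143\right) = 90805$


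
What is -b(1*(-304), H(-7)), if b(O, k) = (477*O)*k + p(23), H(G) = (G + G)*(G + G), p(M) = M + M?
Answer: 28421522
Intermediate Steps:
p(M) = 2*M
H(G) = 4*G² (H(G) = (2*G)*(2*G) = 4*G²)
b(O, k) = 46 + 477*O*k (b(O, k) = (477*O)*k + 2*23 = 477*O*k + 46 = 46 + 477*O*k)
-b(1*(-304), H(-7)) = -(46 + 477*(1*(-304))*(4*(-7)²)) = -(46 + 477*(-304)*(4*49)) = -(46 + 477*(-304)*196) = -(46 - 28421568) = -1*(-28421522) = 28421522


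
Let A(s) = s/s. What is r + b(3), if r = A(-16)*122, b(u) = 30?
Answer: 152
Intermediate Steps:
A(s) = 1
r = 122 (r = 1*122 = 122)
r + b(3) = 122 + 30 = 152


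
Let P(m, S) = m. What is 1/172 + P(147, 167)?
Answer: 25285/172 ≈ 147.01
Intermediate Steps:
1/172 + P(147, 167) = 1/172 + 147 = 25285/172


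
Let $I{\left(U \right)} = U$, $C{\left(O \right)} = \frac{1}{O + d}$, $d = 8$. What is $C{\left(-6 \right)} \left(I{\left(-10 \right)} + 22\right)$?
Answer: $6$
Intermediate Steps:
$C{\left(O \right)} = \frac{1}{8 + O}$ ($C{\left(O \right)} = \frac{1}{O + 8} = \frac{1}{8 + O}$)
$C{\left(-6 \right)} \left(I{\left(-10 \right)} + 22\right) = \frac{-10 + 22}{8 - 6} = \frac{1}{2} \cdot 12 = 6$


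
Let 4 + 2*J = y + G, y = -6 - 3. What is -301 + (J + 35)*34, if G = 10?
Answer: 838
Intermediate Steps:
y = -9
J = -3/2 (J = -2 + (-9 + 10)/2 = -2 + (½)*1 = -2 + ½ = -3/2 ≈ -1.5000)
-301 + (J + 35)*34 = -301 + (-3/2 + 35)*34 = -301 + (67/2)*34 = -301 + 1139 = 838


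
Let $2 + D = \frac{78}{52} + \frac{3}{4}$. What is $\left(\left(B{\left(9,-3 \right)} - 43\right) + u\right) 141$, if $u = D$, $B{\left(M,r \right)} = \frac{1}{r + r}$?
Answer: $- \frac{24205}{4} \approx -6051.3$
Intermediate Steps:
$B{\left(M,r \right)} = \frac{1}{2 r}$
$D = \frac{1}{4}$ ($D = -2 + \left(\frac{78}{52} + \frac{3}{4}\right) = -2 + \left(78 \cdot \frac{1}{52} + 3 \cdot \frac{1}{4}\right) = -2 + \left(\frac{3}{2} + \frac{3}{4}\right) = -2 + \frac{9}{4} = \frac{1}{4} \approx 0.25$)
$u = \frac{1}{4} \approx 0.25$
$\left(\left(B{\left(9,-3 \right)} - 43\right) + u\right) 141 = \left(\left(\frac{1}{2 \left(-3\right)} - 43\right) + \frac{1}{4}\right) 141 = \left(\left(\frac{1}{2} \left(- \frac{1}{3}\right) - 43\right) + \frac{1}{4}\right) 141 = \left(\left(- \frac{1}{6} - 43\right) + \frac{1}{4}\right) 141 = \left(- \frac{259}{6} + \frac{1}{4}\right) 141 = \left(- \frac{515}{12}\right) 141 = - \frac{24205}{4}$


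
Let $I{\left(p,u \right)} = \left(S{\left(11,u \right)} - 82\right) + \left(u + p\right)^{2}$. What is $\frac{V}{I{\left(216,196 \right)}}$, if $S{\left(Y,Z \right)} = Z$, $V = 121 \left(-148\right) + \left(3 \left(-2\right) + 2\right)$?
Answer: $- \frac{8956}{84929} \approx -0.10545$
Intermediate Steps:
$V = -17912$ ($V = -17908 + \left(-6 + 2\right) = -17908 - 4 = -17912$)
$I{\left(p,u \right)} = -82 + u + \left(p + u\right)^{2}$ ($I{\left(p,u \right)} = \left(u - 82\right) + \left(u + p\right)^{2} = \left(-82 + u\right) + \left(p + u\right)^{2} = -82 + u + \left(p + u\right)^{2}$)
$\frac{V}{I{\left(216,196 \right)}} = - \frac{17912}{-82 + 196 + \left(216 + 196\right)^{2}} = - \frac{17912}{-82 + 196 + 412^{2}} = - \frac{17912}{-82 + 196 + 169744} = - \frac{17912}{169858} = \left(-17912\right) \frac{1}{169858} = - \frac{8956}{84929}$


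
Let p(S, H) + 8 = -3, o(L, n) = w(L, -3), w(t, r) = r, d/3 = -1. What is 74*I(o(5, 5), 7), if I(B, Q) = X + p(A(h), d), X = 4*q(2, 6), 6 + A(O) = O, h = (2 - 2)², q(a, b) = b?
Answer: 962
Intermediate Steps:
d = -3 (d = 3*(-1) = -3)
h = 0 (h = 0² = 0)
o(L, n) = -3
A(O) = -6 + O
p(S, H) = -11 (p(S, H) = -8 - 3 = -11)
X = 24 (X = 4*6 = 24)
I(B, Q) = 13 (I(B, Q) = 24 - 11 = 13)
74*I(o(5, 5), 7) = 74*13 = 962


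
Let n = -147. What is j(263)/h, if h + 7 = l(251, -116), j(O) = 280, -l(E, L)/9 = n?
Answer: 10/47 ≈ 0.21277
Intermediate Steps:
l(E, L) = 1323 (l(E, L) = -9*(-147) = 1323)
h = 1316 (h = -7 + 1323 = 1316)
j(263)/h = 280/1316 = 280*(1/1316) = 10/47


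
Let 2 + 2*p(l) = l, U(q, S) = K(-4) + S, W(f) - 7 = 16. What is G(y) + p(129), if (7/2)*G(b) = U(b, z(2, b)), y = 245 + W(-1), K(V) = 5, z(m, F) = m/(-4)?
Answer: 907/14 ≈ 64.786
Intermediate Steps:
z(m, F) = -m/4 (z(m, F) = m*(-1/4) = -m/4)
W(f) = 23 (W(f) = 7 + 16 = 23)
U(q, S) = 5 + S
y = 268 (y = 245 + 23 = 268)
p(l) = -1 + l/2
G(b) = 9/7 (G(b) = 2*(5 - 1/4*2)/7 = 2*(5 - 1/2)/7 = (2/7)*(9/2) = 9/7)
G(y) + p(129) = 9/7 + (-1 + (1/2)*129) = 9/7 + (-1 + 129/2) = 9/7 + 127/2 = 907/14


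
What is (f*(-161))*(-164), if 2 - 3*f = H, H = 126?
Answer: -3274096/3 ≈ -1.0914e+6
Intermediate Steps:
f = -124/3 (f = ⅔ - ⅓*126 = ⅔ - 42 = -124/3 ≈ -41.333)
(f*(-161))*(-164) = -124/3*(-161)*(-164) = (19964/3)*(-164) = -3274096/3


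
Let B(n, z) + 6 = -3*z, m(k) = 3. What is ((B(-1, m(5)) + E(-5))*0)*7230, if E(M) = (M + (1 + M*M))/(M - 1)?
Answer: 0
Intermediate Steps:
E(M) = (1 + M + M²)/(-1 + M) (E(M) = (M + (1 + M²))/(-1 + M) = (1 + M + M²)/(-1 + M))
B(n, z) = -6 - 3*z
((B(-1, m(5)) + E(-5))*0)*7230 = (((-6 - 3*3) + (1 - 5 + (-5)²)/(-1 - 5))*0)*7230 = (((-6 - 9) + (1 - 5 + 25)/(-6))*0)*7230 = ((-15 - ⅙*21)*0)*7230 = ((-15 - 7/2)*0)*7230 = -37/2*0*7230 = 0*7230 = 0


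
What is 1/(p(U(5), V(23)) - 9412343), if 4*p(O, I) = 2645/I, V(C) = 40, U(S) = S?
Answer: -32/301194447 ≈ -1.0624e-7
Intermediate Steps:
p(O, I) = 2645/(4*I) (p(O, I) = (2645/I)/4 = 2645/(4*I))
1/(p(U(5), V(23)) - 9412343) = 1/((2645/4)/40 - 9412343) = 1/((2645/4)*(1/40) - 9412343) = 1/(529/32 - 9412343) = 1/(-301194447/32) = -32/301194447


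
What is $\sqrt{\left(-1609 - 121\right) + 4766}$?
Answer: $2 \sqrt{759} \approx 55.1$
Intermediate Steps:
$\sqrt{\left(-1609 - 121\right) + 4766} = \sqrt{-1730 + 4766} = \sqrt{3036} = 2 \sqrt{759}$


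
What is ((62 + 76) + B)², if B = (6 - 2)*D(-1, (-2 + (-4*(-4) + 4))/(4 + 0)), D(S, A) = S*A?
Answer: 14400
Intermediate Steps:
D(S, A) = A*S
B = -18 (B = (6 - 2)*(((-2 + (-4*(-4) + 4))/(4 + 0))*(-1)) = 4*(((-2 + (16 + 4))/4)*(-1)) = 4*(((-2 + 20)*(¼))*(-1)) = 4*((18*(¼))*(-1)) = 4*((9/2)*(-1)) = 4*(-9/2) = -18)
((62 + 76) + B)² = ((62 + 76) - 18)² = (138 - 18)² = 120² = 14400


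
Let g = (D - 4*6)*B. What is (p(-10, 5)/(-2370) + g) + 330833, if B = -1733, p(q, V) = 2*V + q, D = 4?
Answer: 365493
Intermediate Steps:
p(q, V) = q + 2*V
g = 34660 (g = (4 - 4*6)*(-1733) = (4 - 24)*(-1733) = -20*(-1733) = 34660)
(p(-10, 5)/(-2370) + g) + 330833 = ((-10 + 2*5)/(-2370) + 34660) + 330833 = (-(-10 + 10)/2370 + 34660) + 330833 = (-1/2370*0 + 34660) + 330833 = (0 + 34660) + 330833 = 34660 + 330833 = 365493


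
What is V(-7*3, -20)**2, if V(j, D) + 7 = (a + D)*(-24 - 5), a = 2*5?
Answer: 80089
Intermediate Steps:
a = 10
V(j, D) = -297 - 29*D (V(j, D) = -7 + (10 + D)*(-24 - 5) = -7 + (10 + D)*(-29) = -7 + (-290 - 29*D) = -297 - 29*D)
V(-7*3, -20)**2 = (-297 - 29*(-20))**2 = (-297 + 580)**2 = 283**2 = 80089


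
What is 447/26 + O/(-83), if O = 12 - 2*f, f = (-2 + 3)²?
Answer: 36841/2158 ≈ 17.072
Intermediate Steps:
f = 1 (f = 1² = 1)
O = 10 (O = 12 - 2*1 = 12 - 2 = 10)
447/26 + O/(-83) = 447/26 + 10/(-83) = 447*(1/26) + 10*(-1/83) = 447/26 - 10/83 = 36841/2158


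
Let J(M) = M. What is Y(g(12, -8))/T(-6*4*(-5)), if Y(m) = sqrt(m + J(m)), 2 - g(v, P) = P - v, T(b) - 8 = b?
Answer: sqrt(11)/64 ≈ 0.051822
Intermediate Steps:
T(b) = 8 + b
g(v, P) = 2 + v - P (g(v, P) = 2 - (P - v) = 2 + (v - P) = 2 + v - P)
Y(m) = sqrt(2)*sqrt(m) (Y(m) = sqrt(m + m) = sqrt(2*m) = sqrt(2)*sqrt(m))
Y(g(12, -8))/T(-6*4*(-5)) = (sqrt(2)*sqrt(2 + 12 - 1*(-8)))/(8 - 6*4*(-5)) = (sqrt(2)*sqrt(2 + 12 + 8))/(8 - 24*(-5)) = (sqrt(2)*sqrt(22))/(8 + 120) = (2*sqrt(11))/128 = (2*sqrt(11))*(1/128) = sqrt(11)/64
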